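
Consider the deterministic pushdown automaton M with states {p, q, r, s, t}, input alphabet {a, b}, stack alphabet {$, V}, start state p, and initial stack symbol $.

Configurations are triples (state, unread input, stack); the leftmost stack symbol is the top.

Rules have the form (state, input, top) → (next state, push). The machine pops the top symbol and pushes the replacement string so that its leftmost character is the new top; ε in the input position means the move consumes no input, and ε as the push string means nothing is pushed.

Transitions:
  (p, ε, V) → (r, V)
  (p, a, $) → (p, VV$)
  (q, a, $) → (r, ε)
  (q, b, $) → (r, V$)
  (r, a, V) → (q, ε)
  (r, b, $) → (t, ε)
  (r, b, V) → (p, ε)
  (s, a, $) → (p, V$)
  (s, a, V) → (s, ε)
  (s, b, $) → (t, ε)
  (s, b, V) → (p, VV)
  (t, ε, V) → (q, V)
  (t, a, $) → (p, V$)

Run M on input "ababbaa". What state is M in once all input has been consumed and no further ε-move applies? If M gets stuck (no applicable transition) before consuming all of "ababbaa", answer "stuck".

q

(p, ababbaa, $)
  read a, top $: go to p, push VV$ → (p, babbaa, VV$)
  ε-move, top V: go to r, push V → (r, babbaa, VV$)
  read b, top V: go to p, push ε → (p, abbaa, V$)
  ε-move, top V: go to r, push V → (r, abbaa, V$)
  read a, top V: go to q, push ε → (q, bbaa, $)
  read b, top $: go to r, push V$ → (r, baa, V$)
  read b, top V: go to p, push ε → (p, aa, $)
  read a, top $: go to p, push VV$ → (p, a, VV$)
  ε-move, top V: go to r, push V → (r, a, VV$)
  read a, top V: go to q, push ε → (q, ε, V$)
All input consumed; M is in state q.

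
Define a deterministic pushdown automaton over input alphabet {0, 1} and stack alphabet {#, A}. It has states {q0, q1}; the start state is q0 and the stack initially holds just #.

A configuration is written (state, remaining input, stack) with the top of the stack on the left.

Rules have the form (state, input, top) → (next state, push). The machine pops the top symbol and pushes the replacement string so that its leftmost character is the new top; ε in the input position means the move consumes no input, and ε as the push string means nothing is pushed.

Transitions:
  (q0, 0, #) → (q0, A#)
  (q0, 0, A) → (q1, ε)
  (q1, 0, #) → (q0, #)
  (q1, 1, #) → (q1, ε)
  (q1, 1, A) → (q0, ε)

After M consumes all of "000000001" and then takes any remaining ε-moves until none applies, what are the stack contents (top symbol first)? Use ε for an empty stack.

(q0, 000000001, #) ⊢ (q0, 00000001, A#) ⊢ (q1, 0000001, #) ⊢ (q0, 000001, #) ⊢ (q0, 00001, A#) ⊢ (q1, 0001, #) ⊢ (q0, 001, #) ⊢ (q0, 01, A#) ⊢ (q1, 1, #) ⊢ (q1, ε, ε)
All input consumed in state q1 with stack ε.

ε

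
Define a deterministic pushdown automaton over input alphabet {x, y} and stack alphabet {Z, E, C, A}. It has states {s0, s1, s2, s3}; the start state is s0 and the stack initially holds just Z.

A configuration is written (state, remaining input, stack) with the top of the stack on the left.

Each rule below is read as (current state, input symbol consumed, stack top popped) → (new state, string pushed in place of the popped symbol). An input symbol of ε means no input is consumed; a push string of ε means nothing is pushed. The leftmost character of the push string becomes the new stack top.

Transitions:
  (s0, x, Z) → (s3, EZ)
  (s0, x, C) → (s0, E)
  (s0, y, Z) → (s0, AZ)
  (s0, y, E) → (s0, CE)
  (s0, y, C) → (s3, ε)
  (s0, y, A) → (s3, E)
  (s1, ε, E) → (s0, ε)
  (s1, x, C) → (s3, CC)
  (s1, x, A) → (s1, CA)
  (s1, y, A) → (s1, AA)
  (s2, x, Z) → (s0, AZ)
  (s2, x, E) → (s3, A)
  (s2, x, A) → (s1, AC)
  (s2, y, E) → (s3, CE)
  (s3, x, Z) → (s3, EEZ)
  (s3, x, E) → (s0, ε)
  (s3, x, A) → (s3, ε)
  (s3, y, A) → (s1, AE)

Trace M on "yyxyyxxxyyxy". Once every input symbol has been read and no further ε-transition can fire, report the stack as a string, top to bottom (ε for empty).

AZ

(s0, yyxyyxxxyyxy, Z) ⊢ (s0, yxyyxxxyyxy, AZ) ⊢ (s3, xyyxxxyyxy, EZ) ⊢ (s0, yyxxxyyxy, Z) ⊢ (s0, yxxxyyxy, AZ) ⊢ (s3, xxxyyxy, EZ) ⊢ (s0, xxyyxy, Z) ⊢ (s3, xyyxy, EZ) ⊢ (s0, yyxy, Z) ⊢ (s0, yxy, AZ) ⊢ (s3, xy, EZ) ⊢ (s0, y, Z) ⊢ (s0, ε, AZ)
All input consumed in state s0 with stack AZ.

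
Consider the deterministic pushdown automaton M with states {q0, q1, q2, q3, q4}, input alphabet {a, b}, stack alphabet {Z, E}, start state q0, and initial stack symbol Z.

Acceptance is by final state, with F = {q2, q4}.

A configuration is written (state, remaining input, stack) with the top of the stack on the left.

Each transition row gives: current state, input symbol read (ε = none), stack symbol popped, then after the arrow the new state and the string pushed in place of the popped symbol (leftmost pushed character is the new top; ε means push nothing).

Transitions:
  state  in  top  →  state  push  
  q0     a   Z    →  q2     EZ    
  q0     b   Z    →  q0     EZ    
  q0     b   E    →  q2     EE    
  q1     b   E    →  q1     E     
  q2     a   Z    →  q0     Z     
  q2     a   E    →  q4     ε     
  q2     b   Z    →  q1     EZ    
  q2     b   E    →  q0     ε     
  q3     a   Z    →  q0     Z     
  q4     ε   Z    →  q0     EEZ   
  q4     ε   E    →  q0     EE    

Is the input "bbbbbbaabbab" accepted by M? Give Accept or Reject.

(q0, bbbbbbaabbab, Z)
  read b, top Z: go to q0, push EZ → (q0, bbbbbaabbab, EZ)
  read b, top E: go to q2, push EE → (q2, bbbbaabbab, EEZ)
  read b, top E: go to q0, push ε → (q0, bbbaabbab, EZ)
  read b, top E: go to q2, push EE → (q2, bbaabbab, EEZ)
  read b, top E: go to q0, push ε → (q0, baabbab, EZ)
  read b, top E: go to q2, push EE → (q2, aabbab, EEZ)
  read a, top E: go to q4, push ε → (q4, abbab, EZ)
  ε-move, top E: go to q0, push EE → (q0, abbab, EEZ)
No transition applies at (q0, abbab, EEZ); input not fully consumed.

Reject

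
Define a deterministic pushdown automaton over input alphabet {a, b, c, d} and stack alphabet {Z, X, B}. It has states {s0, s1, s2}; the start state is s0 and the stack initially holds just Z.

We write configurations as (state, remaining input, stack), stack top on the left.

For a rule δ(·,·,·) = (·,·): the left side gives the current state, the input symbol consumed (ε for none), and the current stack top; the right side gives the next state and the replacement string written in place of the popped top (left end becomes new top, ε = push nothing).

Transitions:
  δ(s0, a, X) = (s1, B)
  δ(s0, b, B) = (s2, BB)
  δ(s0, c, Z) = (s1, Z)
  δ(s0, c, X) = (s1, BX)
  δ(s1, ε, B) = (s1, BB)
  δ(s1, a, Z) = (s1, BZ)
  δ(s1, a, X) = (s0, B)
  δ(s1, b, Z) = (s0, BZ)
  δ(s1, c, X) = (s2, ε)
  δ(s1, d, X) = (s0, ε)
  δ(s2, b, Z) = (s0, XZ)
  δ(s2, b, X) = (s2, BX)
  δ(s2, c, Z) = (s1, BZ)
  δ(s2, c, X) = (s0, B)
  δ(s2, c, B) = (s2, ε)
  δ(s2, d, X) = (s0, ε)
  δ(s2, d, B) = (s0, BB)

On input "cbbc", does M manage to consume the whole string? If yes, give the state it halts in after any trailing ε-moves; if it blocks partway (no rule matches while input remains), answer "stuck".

s2

(s0, cbbc, Z)
  read c, top Z: go to s1, push Z → (s1, bbc, Z)
  read b, top Z: go to s0, push BZ → (s0, bc, BZ)
  read b, top B: go to s2, push BB → (s2, c, BBZ)
  read c, top B: go to s2, push ε → (s2, ε, BZ)
All input consumed; M is in state s2.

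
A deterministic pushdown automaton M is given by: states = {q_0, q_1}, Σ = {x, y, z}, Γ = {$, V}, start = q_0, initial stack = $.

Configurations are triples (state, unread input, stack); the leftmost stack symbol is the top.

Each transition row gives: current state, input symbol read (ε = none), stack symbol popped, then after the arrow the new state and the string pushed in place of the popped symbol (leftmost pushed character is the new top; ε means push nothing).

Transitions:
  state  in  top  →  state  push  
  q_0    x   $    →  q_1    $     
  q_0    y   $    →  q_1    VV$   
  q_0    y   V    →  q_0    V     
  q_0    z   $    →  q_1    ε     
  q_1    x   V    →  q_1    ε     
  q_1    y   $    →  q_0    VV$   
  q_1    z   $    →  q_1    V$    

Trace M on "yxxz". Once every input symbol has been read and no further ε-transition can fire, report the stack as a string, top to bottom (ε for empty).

V$

(q_0, yxxz, $)
  read y, top $: go to q_1, push VV$ → (q_1, xxz, VV$)
  read x, top V: go to q_1, push ε → (q_1, xz, V$)
  read x, top V: go to q_1, push ε → (q_1, z, $)
  read z, top $: go to q_1, push V$ → (q_1, ε, V$)
All input consumed in state q_1 with stack V$.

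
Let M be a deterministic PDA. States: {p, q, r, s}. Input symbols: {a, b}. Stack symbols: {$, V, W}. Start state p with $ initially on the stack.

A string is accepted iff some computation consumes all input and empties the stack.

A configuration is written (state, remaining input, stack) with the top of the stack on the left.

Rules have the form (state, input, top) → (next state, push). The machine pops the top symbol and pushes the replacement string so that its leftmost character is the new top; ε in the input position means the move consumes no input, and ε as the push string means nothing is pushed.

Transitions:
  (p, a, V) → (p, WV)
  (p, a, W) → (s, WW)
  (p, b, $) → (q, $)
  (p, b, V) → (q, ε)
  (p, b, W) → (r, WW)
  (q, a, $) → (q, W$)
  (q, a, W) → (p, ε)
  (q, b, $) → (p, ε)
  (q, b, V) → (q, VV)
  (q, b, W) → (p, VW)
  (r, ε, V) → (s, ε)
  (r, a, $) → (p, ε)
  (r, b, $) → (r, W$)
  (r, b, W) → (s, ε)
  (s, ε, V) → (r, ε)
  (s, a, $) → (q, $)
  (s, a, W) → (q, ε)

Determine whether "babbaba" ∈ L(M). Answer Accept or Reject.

Reject

(p, babbaba, $)
  read b, top $: go to q, push $ → (q, abbaba, $)
  read a, top $: go to q, push W$ → (q, bbaba, W$)
  read b, top W: go to p, push VW → (p, baba, VW$)
  read b, top V: go to q, push ε → (q, aba, W$)
  read a, top W: go to p, push ε → (p, ba, $)
  read b, top $: go to q, push $ → (q, a, $)
  read a, top $: go to q, push W$ → (q, ε, W$)
All input consumed; stack is W$, not empty, and no further ε-move applies.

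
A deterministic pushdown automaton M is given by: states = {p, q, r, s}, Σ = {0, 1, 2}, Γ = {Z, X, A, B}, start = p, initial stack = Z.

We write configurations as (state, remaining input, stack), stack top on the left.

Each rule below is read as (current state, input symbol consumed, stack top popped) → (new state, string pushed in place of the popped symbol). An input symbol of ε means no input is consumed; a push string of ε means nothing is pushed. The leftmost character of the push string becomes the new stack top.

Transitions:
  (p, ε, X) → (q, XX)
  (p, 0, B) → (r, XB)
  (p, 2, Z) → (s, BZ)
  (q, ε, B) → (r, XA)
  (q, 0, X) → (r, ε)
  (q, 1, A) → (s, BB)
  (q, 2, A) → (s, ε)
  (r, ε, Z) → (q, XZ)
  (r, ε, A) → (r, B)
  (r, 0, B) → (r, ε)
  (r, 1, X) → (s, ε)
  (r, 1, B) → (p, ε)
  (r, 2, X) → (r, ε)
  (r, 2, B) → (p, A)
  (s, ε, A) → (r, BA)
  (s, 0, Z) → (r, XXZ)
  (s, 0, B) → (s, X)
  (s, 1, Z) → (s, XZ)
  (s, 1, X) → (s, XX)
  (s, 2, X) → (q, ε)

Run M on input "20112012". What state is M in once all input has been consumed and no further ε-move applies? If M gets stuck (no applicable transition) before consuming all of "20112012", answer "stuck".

stuck

(p, 20112012, Z) ⊢ (s, 0112012, BZ) ⊢ (s, 112012, XZ) ⊢ (s, 12012, XXZ) ⊢ (s, 2012, XXXZ) ⊢ (q, 012, XXZ) ⊢ (r, 12, XZ) ⊢ (s, 2, Z)
No transition for (s, 2, top Z); M blocks with input 2 remaining.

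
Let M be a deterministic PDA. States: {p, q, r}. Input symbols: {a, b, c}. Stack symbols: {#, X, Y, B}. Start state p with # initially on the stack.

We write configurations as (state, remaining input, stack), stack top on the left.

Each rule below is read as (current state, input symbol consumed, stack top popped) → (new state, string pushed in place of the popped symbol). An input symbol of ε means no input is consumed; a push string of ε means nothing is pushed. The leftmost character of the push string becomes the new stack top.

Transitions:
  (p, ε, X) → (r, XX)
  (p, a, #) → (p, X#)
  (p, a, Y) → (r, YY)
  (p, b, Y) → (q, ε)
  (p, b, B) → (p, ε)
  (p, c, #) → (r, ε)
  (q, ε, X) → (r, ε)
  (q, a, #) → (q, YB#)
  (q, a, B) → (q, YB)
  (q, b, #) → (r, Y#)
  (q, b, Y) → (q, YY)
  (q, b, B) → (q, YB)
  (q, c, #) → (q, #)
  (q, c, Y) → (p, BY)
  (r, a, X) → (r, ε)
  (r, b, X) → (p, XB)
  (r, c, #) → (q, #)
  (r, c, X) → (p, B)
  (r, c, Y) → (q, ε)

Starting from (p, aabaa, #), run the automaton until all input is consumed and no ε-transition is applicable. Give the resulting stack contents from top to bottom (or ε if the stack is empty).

B#

(p, aabaa, #)
  read a, top #: go to p, push X# → (p, abaa, X#)
  ε-move, top X: go to r, push XX → (r, abaa, XX#)
  read a, top X: go to r, push ε → (r, baa, X#)
  read b, top X: go to p, push XB → (p, aa, XB#)
  ε-move, top X: go to r, push XX → (r, aa, XXB#)
  read a, top X: go to r, push ε → (r, a, XB#)
  read a, top X: go to r, push ε → (r, ε, B#)
All input consumed in state r with stack B#.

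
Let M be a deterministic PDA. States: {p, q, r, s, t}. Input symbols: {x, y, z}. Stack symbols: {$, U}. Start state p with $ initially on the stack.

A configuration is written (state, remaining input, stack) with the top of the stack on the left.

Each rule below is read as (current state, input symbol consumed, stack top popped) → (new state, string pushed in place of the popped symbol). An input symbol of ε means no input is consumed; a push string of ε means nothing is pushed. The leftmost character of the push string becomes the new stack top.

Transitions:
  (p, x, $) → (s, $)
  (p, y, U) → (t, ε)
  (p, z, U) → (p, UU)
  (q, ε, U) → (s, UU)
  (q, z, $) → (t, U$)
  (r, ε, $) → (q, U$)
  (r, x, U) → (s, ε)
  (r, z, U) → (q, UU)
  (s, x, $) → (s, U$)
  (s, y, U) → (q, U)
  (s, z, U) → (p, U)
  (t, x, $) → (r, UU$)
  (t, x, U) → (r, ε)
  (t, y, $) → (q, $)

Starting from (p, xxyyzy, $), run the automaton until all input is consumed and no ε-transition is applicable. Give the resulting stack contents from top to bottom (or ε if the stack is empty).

UU$

(p, xxyyzy, $)
  read x, top $: go to s, push $ → (s, xyyzy, $)
  read x, top $: go to s, push U$ → (s, yyzy, U$)
  read y, top U: go to q, push U → (q, yzy, U$)
  ε-move, top U: go to s, push UU → (s, yzy, UU$)
  read y, top U: go to q, push U → (q, zy, UU$)
  ε-move, top U: go to s, push UU → (s, zy, UUU$)
  read z, top U: go to p, push U → (p, y, UUU$)
  read y, top U: go to t, push ε → (t, ε, UU$)
All input consumed in state t with stack UU$.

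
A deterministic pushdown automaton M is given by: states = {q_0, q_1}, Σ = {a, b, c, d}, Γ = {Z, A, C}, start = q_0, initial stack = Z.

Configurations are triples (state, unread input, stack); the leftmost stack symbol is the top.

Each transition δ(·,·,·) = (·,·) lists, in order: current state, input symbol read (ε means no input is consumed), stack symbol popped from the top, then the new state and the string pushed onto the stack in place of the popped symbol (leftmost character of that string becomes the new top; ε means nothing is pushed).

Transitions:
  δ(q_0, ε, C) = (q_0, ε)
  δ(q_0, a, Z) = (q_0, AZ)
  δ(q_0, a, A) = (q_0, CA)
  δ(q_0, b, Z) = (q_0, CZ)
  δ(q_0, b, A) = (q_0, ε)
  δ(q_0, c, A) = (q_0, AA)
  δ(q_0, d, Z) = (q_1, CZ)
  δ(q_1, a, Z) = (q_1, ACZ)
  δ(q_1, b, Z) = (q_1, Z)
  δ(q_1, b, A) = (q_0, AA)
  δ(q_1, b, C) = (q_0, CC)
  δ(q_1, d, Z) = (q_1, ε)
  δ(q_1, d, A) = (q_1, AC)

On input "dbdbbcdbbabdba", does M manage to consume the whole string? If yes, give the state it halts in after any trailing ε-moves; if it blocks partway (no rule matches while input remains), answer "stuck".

(q_0, dbdbbcdbbabdba, Z) ⊢ (q_1, bdbbcdbbabdba, CZ) ⊢ (q_0, dbbcdbbabdba, CCZ) ⊢ (q_0, dbbcdbbabdba, CZ) ⊢ (q_0, dbbcdbbabdba, Z) ⊢ (q_1, bbcdbbabdba, CZ) ⊢ (q_0, bcdbbabdba, CCZ) ⊢ (q_0, bcdbbabdba, CZ) ⊢ (q_0, bcdbbabdba, Z) ⊢ (q_0, cdbbabdba, CZ) ⊢ (q_0, cdbbabdba, Z)
No transition for (q_0, c, top Z); M blocks with input cdbbabdba remaining.

stuck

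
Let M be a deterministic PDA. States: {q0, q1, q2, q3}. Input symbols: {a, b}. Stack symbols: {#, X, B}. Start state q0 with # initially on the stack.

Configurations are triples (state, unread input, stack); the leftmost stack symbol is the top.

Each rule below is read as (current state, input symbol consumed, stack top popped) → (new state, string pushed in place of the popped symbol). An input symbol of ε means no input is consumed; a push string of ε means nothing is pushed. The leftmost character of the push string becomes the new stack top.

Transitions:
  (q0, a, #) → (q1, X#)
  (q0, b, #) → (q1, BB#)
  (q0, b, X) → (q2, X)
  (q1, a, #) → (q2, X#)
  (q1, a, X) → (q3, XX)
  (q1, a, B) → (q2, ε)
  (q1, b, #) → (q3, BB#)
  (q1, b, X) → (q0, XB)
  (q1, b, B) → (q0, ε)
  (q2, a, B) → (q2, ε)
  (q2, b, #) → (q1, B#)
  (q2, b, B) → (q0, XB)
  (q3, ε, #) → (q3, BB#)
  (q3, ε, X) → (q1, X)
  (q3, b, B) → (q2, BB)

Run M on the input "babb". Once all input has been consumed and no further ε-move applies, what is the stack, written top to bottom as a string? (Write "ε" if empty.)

XB#

(q0, babb, #) ⊢ (q1, abb, BB#) ⊢ (q2, bb, B#) ⊢ (q0, b, XB#) ⊢ (q2, ε, XB#)
All input consumed in state q2 with stack XB#.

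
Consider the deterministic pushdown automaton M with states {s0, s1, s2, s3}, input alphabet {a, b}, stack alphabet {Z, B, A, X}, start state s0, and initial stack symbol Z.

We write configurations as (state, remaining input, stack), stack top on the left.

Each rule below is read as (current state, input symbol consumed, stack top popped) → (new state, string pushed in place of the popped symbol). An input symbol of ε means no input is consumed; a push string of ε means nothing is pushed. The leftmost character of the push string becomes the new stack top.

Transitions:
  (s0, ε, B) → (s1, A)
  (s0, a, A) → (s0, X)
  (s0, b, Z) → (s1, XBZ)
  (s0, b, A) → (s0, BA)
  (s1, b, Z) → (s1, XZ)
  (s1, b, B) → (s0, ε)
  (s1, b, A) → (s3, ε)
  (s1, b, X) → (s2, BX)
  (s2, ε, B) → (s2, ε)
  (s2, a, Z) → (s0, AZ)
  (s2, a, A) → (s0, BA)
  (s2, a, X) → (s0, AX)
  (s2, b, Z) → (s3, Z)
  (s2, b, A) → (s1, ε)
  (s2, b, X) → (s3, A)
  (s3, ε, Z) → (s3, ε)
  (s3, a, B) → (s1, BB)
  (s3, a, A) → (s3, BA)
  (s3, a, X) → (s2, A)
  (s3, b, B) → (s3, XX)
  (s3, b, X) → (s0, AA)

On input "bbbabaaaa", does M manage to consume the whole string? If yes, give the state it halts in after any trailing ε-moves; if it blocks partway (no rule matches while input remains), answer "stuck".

(s0, bbbabaaaa, Z) ⊢ (s1, bbabaaaa, XBZ) ⊢ (s2, babaaaa, BXBZ) ⊢ (s2, babaaaa, XBZ) ⊢ (s3, abaaaa, ABZ) ⊢ (s3, baaaa, BABZ) ⊢ (s3, aaaa, XXABZ) ⊢ (s2, aaa, AXABZ) ⊢ (s0, aa, BAXABZ) ⊢ (s1, aa, AAXABZ)
No transition for (s1, a, top A); M blocks with input aa remaining.

stuck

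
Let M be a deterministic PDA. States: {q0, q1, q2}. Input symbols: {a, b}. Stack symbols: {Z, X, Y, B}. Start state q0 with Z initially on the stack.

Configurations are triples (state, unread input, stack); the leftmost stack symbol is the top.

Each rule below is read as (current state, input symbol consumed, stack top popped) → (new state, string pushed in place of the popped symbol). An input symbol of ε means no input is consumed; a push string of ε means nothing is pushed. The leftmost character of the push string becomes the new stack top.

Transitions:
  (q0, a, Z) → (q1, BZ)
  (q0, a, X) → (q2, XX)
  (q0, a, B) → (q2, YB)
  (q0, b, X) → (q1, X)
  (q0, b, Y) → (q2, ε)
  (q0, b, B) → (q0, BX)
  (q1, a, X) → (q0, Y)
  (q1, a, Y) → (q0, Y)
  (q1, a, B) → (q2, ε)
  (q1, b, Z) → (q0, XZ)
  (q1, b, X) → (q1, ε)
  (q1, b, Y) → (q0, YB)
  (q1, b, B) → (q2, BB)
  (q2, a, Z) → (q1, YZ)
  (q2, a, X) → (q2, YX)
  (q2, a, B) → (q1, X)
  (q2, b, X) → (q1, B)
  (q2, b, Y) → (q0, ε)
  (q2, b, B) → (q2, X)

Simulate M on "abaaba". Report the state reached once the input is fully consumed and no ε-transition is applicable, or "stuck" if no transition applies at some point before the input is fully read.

q1

(q0, abaaba, Z)
  read a, top Z: go to q1, push BZ → (q1, baaba, BZ)
  read b, top B: go to q2, push BB → (q2, aaba, BBZ)
  read a, top B: go to q1, push X → (q1, aba, XBZ)
  read a, top X: go to q0, push Y → (q0, ba, YBZ)
  read b, top Y: go to q2, push ε → (q2, a, BZ)
  read a, top B: go to q1, push X → (q1, ε, XZ)
All input consumed; M is in state q1.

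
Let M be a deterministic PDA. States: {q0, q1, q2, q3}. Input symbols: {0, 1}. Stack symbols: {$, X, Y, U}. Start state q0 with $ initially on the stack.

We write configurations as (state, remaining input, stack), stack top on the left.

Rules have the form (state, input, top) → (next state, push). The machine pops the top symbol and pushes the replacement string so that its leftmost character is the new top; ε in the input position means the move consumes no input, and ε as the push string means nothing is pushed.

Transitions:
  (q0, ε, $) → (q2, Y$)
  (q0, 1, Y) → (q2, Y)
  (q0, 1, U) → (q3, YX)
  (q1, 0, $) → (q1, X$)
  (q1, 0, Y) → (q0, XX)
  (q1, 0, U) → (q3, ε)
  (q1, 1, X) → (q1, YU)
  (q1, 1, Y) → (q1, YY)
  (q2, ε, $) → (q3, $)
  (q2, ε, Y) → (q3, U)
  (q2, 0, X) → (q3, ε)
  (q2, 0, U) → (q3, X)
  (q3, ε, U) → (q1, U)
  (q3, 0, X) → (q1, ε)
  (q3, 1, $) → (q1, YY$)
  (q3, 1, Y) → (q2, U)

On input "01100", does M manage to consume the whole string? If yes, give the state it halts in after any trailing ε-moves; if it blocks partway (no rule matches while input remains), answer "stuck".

(q0, 01100, $)
  ε-move, top $: go to q2, push Y$ → (q2, 01100, Y$)
  ε-move, top Y: go to q3, push U → (q3, 01100, U$)
  ε-move, top U: go to q1, push U → (q1, 01100, U$)
  read 0, top U: go to q3, push ε → (q3, 1100, $)
  read 1, top $: go to q1, push YY$ → (q1, 100, YY$)
  read 1, top Y: go to q1, push YY → (q1, 00, YYY$)
  read 0, top Y: go to q0, push XX → (q0, 0, XXYY$)
No transition for (q0, 0, top X); M blocks with input 0 remaining.

stuck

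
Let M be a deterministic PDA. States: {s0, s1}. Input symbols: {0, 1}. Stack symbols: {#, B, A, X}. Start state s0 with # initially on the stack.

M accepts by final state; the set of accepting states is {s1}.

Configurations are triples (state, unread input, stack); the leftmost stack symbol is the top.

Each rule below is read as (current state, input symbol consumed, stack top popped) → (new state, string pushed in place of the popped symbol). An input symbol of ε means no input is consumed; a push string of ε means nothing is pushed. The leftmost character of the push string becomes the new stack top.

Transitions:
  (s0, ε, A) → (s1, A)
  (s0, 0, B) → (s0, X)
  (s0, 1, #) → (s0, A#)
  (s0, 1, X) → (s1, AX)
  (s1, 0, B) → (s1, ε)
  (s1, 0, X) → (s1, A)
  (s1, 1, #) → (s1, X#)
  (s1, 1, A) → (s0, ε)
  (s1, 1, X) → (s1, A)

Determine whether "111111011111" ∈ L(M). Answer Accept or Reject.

Reject

(s0, 111111011111, #)
  read 1, top #: go to s0, push A# → (s0, 11111011111, A#)
  ε-move, top A: go to s1, push A → (s1, 11111011111, A#)
  read 1, top A: go to s0, push ε → (s0, 1111011111, #)
  read 1, top #: go to s0, push A# → (s0, 111011111, A#)
  ε-move, top A: go to s1, push A → (s1, 111011111, A#)
  read 1, top A: go to s0, push ε → (s0, 11011111, #)
  read 1, top #: go to s0, push A# → (s0, 1011111, A#)
  ε-move, top A: go to s1, push A → (s1, 1011111, A#)
  read 1, top A: go to s0, push ε → (s0, 011111, #)
No transition applies at (s0, 011111, #); input not fully consumed.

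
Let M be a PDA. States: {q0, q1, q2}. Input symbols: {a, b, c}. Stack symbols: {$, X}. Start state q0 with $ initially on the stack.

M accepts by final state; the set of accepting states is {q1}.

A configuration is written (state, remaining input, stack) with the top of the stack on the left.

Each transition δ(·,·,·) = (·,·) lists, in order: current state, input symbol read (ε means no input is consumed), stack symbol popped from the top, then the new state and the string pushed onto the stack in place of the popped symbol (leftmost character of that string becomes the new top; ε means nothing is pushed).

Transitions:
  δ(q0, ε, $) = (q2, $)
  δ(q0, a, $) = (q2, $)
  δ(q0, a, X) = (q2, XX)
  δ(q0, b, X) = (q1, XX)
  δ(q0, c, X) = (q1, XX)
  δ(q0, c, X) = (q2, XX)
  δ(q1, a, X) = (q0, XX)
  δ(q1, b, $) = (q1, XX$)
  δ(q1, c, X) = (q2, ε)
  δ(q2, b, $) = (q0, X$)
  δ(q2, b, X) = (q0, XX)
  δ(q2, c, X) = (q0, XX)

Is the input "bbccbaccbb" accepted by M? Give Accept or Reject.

Accept

One accepting computation: (q0, bbccbaccbb, $) ⊢ (q2, bbccbaccbb, $) ⊢ (q0, bccbaccbb, X$) ⊢ (q1, ccbaccbb, XX$) ⊢ (q2, cbaccbb, X$) ⊢ (q0, baccbb, XX$) ⊢ (q1, accbb, XXX$) ⊢ (q0, ccbb, XXXX$) ⊢ (q1, cbb, XXXXX$) ⊢ (q2, bb, XXXX$) ⊢ (q0, b, XXXXX$) ⊢ (q1, ε, XXXXXX$)
All input consumed and state q1 ∈ F.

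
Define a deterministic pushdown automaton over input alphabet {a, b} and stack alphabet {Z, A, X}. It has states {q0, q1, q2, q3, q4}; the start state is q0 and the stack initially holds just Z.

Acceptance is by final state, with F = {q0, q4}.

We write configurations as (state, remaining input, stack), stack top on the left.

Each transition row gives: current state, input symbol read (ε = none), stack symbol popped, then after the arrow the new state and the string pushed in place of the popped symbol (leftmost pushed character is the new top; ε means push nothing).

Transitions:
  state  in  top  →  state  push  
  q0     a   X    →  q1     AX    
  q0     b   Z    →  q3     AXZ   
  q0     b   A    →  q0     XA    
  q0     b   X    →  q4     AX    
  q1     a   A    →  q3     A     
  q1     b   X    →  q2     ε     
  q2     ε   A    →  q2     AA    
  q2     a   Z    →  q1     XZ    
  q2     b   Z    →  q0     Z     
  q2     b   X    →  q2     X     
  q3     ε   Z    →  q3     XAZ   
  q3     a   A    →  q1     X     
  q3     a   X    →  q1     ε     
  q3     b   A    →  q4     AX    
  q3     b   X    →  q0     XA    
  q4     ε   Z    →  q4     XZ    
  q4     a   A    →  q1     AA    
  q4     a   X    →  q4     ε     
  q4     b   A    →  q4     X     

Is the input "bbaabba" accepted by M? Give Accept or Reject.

Accept

(q0, bbaabba, Z)
  read b, top Z: go to q3, push AXZ → (q3, baabba, AXZ)
  read b, top A: go to q4, push AX → (q4, aabba, AXXZ)
  read a, top A: go to q1, push AA → (q1, abba, AAXXZ)
  read a, top A: go to q3, push A → (q3, bba, AAXXZ)
  read b, top A: go to q4, push AX → (q4, ba, AXAXXZ)
  read b, top A: go to q4, push X → (q4, a, XXAXXZ)
  read a, top X: go to q4, push ε → (q4, ε, XAXXZ)
All input consumed; state q4 ∈ F.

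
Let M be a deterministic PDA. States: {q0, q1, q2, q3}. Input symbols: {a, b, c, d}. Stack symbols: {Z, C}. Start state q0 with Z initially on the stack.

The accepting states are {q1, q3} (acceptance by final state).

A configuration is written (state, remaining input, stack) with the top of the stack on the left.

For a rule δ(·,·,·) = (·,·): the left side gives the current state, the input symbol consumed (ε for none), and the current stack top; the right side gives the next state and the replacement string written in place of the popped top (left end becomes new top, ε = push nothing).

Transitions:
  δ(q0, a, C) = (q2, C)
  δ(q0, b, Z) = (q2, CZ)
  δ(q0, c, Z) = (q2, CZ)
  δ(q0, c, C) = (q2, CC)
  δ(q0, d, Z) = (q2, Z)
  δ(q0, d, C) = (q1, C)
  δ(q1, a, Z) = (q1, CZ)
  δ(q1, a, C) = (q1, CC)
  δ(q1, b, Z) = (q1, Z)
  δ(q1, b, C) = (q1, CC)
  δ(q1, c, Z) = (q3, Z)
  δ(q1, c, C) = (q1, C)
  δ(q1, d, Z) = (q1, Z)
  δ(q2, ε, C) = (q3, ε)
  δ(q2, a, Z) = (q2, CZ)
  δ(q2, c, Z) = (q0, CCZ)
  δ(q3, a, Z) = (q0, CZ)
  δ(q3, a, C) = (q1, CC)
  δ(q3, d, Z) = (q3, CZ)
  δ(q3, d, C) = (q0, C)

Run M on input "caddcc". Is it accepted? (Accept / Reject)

Reject

(q0, caddcc, Z)
  read c, top Z: go to q2, push CZ → (q2, addcc, CZ)
  ε-move, top C: go to q3, push ε → (q3, addcc, Z)
  read a, top Z: go to q0, push CZ → (q0, ddcc, CZ)
  read d, top C: go to q1, push C → (q1, dcc, CZ)
No transition applies at (q1, dcc, CZ); input not fully consumed.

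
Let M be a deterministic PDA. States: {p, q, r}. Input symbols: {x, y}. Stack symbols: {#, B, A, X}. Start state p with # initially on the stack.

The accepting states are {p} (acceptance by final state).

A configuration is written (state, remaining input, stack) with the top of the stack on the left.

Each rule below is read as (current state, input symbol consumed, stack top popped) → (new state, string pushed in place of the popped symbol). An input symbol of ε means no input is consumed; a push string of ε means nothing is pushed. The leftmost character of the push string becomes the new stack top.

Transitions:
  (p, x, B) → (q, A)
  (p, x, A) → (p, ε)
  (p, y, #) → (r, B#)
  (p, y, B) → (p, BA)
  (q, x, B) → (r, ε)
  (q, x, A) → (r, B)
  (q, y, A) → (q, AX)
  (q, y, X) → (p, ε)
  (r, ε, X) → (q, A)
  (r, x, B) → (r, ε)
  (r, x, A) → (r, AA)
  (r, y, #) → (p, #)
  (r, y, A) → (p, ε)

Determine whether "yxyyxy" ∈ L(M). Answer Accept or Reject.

Accept

(p, yxyyxy, #)
  read y, top #: go to r, push B# → (r, xyyxy, B#)
  read x, top B: go to r, push ε → (r, yyxy, #)
  read y, top #: go to p, push # → (p, yxy, #)
  read y, top #: go to r, push B# → (r, xy, B#)
  read x, top B: go to r, push ε → (r, y, #)
  read y, top #: go to p, push # → (p, ε, #)
All input consumed; state p ∈ F.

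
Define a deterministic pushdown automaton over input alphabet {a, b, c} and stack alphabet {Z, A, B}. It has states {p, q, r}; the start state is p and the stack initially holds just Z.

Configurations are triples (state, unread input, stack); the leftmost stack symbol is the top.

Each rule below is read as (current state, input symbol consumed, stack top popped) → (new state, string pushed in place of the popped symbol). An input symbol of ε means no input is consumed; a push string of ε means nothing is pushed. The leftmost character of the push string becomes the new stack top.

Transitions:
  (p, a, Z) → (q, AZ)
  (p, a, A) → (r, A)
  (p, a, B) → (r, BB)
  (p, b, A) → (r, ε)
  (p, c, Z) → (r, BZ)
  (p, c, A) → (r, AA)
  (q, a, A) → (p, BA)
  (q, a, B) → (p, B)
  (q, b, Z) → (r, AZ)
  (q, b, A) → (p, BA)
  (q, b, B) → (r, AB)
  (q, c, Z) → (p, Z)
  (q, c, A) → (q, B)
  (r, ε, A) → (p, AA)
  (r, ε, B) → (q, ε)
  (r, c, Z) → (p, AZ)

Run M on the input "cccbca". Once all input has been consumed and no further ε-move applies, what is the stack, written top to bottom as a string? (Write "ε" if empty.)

AAAAAZ

(p, cccbca, Z) ⊢ (r, ccbca, BZ) ⊢ (q, ccbca, Z) ⊢ (p, cbca, Z) ⊢ (r, bca, BZ) ⊢ (q, bca, Z) ⊢ (r, ca, AZ) ⊢ (p, ca, AAZ) ⊢ (r, a, AAAZ) ⊢ (p, a, AAAAZ) ⊢ (r, ε, AAAAZ) ⊢ (p, ε, AAAAAZ)
All input consumed in state p with stack AAAAAZ.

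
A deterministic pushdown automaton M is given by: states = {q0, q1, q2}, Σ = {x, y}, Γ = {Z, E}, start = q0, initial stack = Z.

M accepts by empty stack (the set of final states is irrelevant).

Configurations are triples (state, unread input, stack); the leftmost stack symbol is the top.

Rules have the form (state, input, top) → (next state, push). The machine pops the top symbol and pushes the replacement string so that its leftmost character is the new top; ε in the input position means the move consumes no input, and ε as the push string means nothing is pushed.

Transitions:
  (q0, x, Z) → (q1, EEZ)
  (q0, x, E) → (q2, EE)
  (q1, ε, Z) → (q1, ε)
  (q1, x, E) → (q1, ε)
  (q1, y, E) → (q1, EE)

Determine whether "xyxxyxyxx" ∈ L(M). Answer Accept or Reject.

(q0, xyxxyxyxx, Z) ⊢ (q1, yxxyxyxx, EEZ) ⊢ (q1, xxyxyxx, EEEZ) ⊢ (q1, xyxyxx, EEZ) ⊢ (q1, yxyxx, EZ) ⊢ (q1, xyxx, EEZ) ⊢ (q1, yxx, EZ) ⊢ (q1, xx, EEZ) ⊢ (q1, x, EZ) ⊢ (q1, ε, Z) ⊢ (q1, ε, ε)
All input consumed and the stack is empty.

Accept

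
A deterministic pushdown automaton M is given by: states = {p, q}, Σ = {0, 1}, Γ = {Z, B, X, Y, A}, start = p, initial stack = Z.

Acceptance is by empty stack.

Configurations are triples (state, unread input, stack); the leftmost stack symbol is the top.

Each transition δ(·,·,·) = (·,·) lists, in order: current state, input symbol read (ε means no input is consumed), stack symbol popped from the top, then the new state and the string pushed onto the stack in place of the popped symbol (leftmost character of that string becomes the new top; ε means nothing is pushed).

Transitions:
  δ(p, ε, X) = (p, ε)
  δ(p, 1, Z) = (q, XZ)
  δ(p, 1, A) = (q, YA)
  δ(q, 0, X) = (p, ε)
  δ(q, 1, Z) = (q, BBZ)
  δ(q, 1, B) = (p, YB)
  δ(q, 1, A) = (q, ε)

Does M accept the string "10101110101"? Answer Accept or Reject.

Reject

(p, 10101110101, Z)
  read 1, top Z: go to q, push XZ → (q, 0101110101, XZ)
  read 0, top X: go to p, push ε → (p, 101110101, Z)
  read 1, top Z: go to q, push XZ → (q, 01110101, XZ)
  read 0, top X: go to p, push ε → (p, 1110101, Z)
  read 1, top Z: go to q, push XZ → (q, 110101, XZ)
No transition applies at (q, 110101, XZ); input not fully consumed.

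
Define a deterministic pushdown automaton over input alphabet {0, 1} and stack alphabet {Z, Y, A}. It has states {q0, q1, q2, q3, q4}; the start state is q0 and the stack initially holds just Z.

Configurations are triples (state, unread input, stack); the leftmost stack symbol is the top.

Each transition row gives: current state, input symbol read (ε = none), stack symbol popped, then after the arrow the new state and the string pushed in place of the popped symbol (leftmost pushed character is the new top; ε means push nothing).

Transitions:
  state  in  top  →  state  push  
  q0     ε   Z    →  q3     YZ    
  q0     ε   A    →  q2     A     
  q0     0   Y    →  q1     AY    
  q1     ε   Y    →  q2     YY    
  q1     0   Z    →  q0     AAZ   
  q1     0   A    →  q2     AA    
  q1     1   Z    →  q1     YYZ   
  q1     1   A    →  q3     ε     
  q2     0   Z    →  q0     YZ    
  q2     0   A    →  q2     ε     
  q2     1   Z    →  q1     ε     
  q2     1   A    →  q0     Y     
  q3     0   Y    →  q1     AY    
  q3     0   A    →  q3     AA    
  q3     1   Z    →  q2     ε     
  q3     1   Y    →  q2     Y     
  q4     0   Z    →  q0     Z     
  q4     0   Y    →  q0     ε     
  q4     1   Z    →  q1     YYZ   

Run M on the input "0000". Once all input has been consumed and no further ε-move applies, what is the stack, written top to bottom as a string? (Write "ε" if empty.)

(q0, 0000, Z)
  ε-move, top Z: go to q3, push YZ → (q3, 0000, YZ)
  read 0, top Y: go to q1, push AY → (q1, 000, AYZ)
  read 0, top A: go to q2, push AA → (q2, 00, AAYZ)
  read 0, top A: go to q2, push ε → (q2, 0, AYZ)
  read 0, top A: go to q2, push ε → (q2, ε, YZ)
All input consumed in state q2 with stack YZ.

YZ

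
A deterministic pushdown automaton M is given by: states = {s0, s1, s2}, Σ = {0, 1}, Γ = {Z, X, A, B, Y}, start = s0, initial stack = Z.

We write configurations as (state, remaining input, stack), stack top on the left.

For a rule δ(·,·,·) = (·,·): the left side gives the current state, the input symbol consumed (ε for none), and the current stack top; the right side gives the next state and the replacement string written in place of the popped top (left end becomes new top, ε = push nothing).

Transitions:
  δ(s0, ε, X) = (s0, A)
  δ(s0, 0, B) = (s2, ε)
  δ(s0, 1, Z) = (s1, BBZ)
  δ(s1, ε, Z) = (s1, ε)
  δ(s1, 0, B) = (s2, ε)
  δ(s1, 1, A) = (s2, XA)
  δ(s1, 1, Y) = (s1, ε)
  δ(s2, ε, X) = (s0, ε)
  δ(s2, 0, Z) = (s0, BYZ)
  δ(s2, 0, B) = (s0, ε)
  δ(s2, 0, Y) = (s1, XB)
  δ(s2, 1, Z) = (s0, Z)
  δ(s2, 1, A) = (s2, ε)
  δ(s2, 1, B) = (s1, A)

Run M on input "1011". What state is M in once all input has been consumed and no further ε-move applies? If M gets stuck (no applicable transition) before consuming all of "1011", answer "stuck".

(s0, 1011, Z)
  read 1, top Z: go to s1, push BBZ → (s1, 011, BBZ)
  read 0, top B: go to s2, push ε → (s2, 11, BZ)
  read 1, top B: go to s1, push A → (s1, 1, AZ)
  read 1, top A: go to s2, push XA → (s2, ε, XAZ)
  ε-move, top X: go to s0, push ε → (s0, ε, AZ)
All input consumed; M is in state s0.

s0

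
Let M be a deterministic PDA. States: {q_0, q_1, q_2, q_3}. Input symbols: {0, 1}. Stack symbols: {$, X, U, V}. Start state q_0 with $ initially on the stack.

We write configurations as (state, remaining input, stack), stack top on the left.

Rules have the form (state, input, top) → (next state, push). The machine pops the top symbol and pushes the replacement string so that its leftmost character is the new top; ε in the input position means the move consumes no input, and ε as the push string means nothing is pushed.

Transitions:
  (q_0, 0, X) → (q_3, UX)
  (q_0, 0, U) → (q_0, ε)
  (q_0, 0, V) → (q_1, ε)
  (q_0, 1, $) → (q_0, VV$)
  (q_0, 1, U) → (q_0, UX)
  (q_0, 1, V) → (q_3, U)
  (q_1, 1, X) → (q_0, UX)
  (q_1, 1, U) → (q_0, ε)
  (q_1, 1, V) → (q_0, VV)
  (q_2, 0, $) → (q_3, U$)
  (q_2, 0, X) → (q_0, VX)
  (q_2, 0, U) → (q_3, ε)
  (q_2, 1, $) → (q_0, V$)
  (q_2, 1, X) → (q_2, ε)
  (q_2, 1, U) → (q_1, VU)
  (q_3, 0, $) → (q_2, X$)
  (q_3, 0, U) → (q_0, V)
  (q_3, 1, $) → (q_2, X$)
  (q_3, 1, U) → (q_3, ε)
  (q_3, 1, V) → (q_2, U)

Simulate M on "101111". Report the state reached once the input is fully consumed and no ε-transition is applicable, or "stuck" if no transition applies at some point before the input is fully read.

(q_0, 101111, $)
  read 1, top $: go to q_0, push VV$ → (q_0, 01111, VV$)
  read 0, top V: go to q_1, push ε → (q_1, 1111, V$)
  read 1, top V: go to q_0, push VV → (q_0, 111, VV$)
  read 1, top V: go to q_3, push U → (q_3, 11, UV$)
  read 1, top U: go to q_3, push ε → (q_3, 1, V$)
  read 1, top V: go to q_2, push U → (q_2, ε, U$)
All input consumed; M is in state q_2.

q_2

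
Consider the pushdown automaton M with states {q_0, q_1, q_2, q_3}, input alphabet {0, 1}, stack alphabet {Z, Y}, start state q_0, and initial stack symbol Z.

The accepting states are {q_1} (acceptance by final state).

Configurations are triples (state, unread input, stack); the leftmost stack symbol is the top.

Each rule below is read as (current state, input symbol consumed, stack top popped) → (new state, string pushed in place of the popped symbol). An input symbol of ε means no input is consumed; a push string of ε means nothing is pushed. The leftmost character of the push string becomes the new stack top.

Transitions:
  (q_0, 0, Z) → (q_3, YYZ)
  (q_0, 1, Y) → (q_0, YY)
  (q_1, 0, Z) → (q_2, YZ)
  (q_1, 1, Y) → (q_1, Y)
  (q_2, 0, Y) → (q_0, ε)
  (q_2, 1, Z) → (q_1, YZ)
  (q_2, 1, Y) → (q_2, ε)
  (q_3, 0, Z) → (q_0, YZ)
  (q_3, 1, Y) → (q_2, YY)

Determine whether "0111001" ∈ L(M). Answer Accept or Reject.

No computation consumes all input and reaches a final state.

Reject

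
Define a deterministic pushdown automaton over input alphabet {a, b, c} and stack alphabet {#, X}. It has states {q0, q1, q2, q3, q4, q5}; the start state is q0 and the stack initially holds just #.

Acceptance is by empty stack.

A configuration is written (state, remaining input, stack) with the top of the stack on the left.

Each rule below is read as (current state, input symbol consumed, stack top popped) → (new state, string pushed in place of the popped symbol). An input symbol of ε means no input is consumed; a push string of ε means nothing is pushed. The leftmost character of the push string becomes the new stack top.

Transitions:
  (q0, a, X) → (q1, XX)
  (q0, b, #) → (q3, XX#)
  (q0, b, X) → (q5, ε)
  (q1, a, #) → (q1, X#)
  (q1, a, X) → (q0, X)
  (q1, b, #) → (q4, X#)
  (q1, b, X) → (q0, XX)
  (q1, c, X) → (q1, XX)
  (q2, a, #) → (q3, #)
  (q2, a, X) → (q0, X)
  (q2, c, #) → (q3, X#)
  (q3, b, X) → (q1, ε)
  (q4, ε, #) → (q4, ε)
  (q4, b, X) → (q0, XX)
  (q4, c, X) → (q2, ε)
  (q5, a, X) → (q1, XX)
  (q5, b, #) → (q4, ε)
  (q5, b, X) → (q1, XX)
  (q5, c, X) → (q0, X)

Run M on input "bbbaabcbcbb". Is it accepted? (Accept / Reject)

(q0, bbbaabcbcbb, #)
  read b, top #: go to q3, push XX# → (q3, bbaabcbcbb, XX#)
  read b, top X: go to q1, push ε → (q1, baabcbcbb, X#)
  read b, top X: go to q0, push XX → (q0, aabcbcbb, XX#)
  read a, top X: go to q1, push XX → (q1, abcbcbb, XXX#)
  read a, top X: go to q0, push X → (q0, bcbcbb, XXX#)
  read b, top X: go to q5, push ε → (q5, cbcbb, XX#)
  read c, top X: go to q0, push X → (q0, bcbb, XX#)
  read b, top X: go to q5, push ε → (q5, cbb, X#)
  read c, top X: go to q0, push X → (q0, bb, X#)
  read b, top X: go to q5, push ε → (q5, b, #)
  read b, top #: go to q4, push ε → (q4, ε, ε)
All input consumed and the stack is empty.

Accept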